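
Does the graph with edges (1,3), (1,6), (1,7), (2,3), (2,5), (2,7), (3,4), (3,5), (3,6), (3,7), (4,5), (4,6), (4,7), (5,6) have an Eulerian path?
Yes (the graph is connected and exactly 2 vertices have odd degree: {1, 2}; any Eulerian path must start and end at those)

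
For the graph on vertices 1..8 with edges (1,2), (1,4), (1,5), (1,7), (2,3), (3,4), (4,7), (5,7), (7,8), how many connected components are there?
2 (components: {1, 2, 3, 4, 5, 7, 8}, {6})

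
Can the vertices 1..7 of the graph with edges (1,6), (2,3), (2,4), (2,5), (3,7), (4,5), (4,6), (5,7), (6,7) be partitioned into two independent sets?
No (odd cycle of length 5: 5 -> 7 -> 6 -> 4 -> 2 -> 5)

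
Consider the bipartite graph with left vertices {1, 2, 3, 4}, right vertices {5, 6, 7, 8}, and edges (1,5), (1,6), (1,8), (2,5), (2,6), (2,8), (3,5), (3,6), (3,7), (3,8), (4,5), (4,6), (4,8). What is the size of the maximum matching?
4 (matching: (1,8), (2,6), (3,7), (4,5); upper bound min(|L|,|R|) = min(4,4) = 4)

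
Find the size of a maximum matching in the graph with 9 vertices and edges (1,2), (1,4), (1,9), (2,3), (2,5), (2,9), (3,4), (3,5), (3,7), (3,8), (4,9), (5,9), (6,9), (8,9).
4 (matching: (1,4), (2,5), (3,7), (8,9); upper bound floor(n/2) = floor(9/2) = 4)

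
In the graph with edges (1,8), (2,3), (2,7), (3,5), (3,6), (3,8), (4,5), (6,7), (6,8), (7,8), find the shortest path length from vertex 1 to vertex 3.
2 (path: 1 -> 8 -> 3, 2 edges)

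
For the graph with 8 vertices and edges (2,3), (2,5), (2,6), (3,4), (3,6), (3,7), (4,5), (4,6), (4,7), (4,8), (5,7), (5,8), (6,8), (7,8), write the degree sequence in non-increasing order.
[5, 4, 4, 4, 4, 4, 3, 0] (degrees: deg(1)=0, deg(2)=3, deg(3)=4, deg(4)=5, deg(5)=4, deg(6)=4, deg(7)=4, deg(8)=4)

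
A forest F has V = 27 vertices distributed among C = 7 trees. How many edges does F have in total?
20 (Each of the 7 component trees on V_i vertices has V_i - 1 edges; summing gives V - C = 27 - 7 = 20)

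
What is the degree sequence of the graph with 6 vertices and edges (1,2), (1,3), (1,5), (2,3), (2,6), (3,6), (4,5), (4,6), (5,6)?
[4, 3, 3, 3, 3, 2] (degrees: deg(1)=3, deg(2)=3, deg(3)=3, deg(4)=2, deg(5)=3, deg(6)=4)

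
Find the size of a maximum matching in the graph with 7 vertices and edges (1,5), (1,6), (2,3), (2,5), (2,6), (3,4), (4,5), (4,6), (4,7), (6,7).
3 (matching: (1,6), (2,5), (4,7); upper bound floor(n/2) = floor(7/2) = 3)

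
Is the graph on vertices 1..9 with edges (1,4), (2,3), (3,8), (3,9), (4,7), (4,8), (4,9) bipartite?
Yes. Partition: {1, 2, 5, 6, 7, 8, 9}, {3, 4}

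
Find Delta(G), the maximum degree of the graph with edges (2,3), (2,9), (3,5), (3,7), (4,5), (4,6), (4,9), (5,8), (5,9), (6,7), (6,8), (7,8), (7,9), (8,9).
5 (attained at vertex 9)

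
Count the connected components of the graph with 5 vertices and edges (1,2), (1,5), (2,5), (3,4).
2 (components: {1, 2, 5}, {3, 4})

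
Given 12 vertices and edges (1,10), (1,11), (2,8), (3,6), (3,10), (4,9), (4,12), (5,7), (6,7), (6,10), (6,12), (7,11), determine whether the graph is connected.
No, it has 2 components: {1, 3, 4, 5, 6, 7, 9, 10, 11, 12}, {2, 8}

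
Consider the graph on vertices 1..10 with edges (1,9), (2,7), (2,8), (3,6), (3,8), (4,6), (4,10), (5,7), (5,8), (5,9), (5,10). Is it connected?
Yes (BFS from 1 visits [1, 9, 5, 7, 8, 10, 2, 3, 4, 6] — all 10 vertices reached)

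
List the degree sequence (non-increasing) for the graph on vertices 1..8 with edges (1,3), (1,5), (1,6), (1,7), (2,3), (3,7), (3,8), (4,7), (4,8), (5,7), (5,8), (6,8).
[4, 4, 4, 4, 3, 2, 2, 1] (degrees: deg(1)=4, deg(2)=1, deg(3)=4, deg(4)=2, deg(5)=3, deg(6)=2, deg(7)=4, deg(8)=4)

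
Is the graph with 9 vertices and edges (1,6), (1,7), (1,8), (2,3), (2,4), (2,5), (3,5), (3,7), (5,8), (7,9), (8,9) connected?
Yes (BFS from 1 visits [1, 6, 7, 8, 3, 9, 5, 2, 4] — all 9 vertices reached)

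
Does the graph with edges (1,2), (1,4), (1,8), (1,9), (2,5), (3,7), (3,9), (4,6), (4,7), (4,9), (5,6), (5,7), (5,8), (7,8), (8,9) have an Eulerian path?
Yes — and in fact it has an Eulerian circuit (the graph is connected and all 9 vertices have even degree)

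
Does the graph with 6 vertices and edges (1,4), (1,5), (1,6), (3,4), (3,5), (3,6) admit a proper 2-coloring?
Yes. Partition: {1, 2, 3}, {4, 5, 6}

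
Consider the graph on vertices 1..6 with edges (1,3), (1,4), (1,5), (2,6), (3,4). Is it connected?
No, it has 2 components: {1, 3, 4, 5}, {2, 6}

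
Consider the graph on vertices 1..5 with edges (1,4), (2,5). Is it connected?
No, it has 3 components: {1, 4}, {2, 5}, {3}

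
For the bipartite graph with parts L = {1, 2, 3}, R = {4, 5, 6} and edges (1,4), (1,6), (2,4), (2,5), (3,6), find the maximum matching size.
3 (matching: (1,4), (2,5), (3,6); upper bound min(|L|,|R|) = min(3,3) = 3)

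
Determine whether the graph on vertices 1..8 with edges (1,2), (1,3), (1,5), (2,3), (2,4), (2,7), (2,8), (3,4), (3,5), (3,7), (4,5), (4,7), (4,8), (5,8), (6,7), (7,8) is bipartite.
No (odd cycle of length 3: 5 -> 1 -> 3 -> 5)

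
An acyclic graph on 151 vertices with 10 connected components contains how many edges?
141 (Each of the 10 component trees on V_i vertices has V_i - 1 edges; summing gives V - C = 151 - 10 = 141)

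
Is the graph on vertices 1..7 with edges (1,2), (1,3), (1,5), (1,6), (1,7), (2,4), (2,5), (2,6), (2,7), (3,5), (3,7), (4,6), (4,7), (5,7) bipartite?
No (odd cycle of length 3: 7 -> 1 -> 5 -> 7)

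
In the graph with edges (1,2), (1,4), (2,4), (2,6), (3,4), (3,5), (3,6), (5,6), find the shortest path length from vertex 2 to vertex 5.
2 (path: 2 -> 6 -> 5, 2 edges)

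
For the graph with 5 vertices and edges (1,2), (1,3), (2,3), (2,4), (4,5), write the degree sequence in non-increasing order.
[3, 2, 2, 2, 1] (degrees: deg(1)=2, deg(2)=3, deg(3)=2, deg(4)=2, deg(5)=1)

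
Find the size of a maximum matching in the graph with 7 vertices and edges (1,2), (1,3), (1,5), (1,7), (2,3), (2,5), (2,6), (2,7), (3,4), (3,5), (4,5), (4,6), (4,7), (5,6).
3 (matching: (1,7), (3,4), (5,6); upper bound floor(n/2) = floor(7/2) = 3)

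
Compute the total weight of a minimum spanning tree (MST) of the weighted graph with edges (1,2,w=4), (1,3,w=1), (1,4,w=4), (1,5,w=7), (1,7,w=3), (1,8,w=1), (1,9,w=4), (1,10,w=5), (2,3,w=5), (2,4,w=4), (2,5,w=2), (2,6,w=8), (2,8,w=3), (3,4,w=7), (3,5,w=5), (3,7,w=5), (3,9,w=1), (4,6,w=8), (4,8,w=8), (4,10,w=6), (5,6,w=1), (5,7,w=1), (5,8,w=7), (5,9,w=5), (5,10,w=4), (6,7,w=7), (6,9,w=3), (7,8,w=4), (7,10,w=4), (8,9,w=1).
18 (MST edges: (1,3,w=1), (1,4,w=4), (1,7,w=3), (1,8,w=1), (2,5,w=2), (3,9,w=1), (5,6,w=1), (5,7,w=1), (5,10,w=4); sum of weights 1 + 4 + 3 + 1 + 2 + 1 + 1 + 1 + 4 = 18)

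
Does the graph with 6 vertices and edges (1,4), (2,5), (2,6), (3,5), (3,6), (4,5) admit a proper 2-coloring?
Yes. Partition: {1, 5, 6}, {2, 3, 4}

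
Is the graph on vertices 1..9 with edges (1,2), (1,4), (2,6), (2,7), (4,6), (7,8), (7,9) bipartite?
Yes. Partition: {1, 3, 5, 6, 7}, {2, 4, 8, 9}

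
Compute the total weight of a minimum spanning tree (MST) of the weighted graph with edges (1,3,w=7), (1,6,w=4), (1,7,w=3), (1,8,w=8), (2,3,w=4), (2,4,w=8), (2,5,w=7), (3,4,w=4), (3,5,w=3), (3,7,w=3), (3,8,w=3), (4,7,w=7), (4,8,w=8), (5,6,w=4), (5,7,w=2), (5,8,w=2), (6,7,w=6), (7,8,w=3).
22 (MST edges: (1,6,w=4), (1,7,w=3), (2,3,w=4), (3,4,w=4), (3,5,w=3), (5,7,w=2), (5,8,w=2); sum of weights 4 + 3 + 4 + 4 + 3 + 2 + 2 = 22)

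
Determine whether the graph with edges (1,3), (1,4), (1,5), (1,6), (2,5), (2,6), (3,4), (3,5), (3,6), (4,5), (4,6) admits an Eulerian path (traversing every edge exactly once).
Yes — and in fact it has an Eulerian circuit (the graph is connected and all 6 vertices have even degree)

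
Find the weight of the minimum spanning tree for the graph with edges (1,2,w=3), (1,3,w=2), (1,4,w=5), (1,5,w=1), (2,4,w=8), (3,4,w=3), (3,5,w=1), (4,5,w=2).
7 (MST edges: (1,2,w=3), (1,5,w=1), (3,5,w=1), (4,5,w=2); sum of weights 3 + 1 + 1 + 2 = 7)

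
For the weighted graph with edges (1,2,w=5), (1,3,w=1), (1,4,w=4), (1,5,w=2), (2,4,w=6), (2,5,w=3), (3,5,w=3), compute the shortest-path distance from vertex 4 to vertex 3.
5 (path: 4 -> 1 -> 3; weights 4 + 1 = 5)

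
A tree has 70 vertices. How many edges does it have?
69 (A tree on V vertices has V - 1 edges, so 70 - 1 = 69)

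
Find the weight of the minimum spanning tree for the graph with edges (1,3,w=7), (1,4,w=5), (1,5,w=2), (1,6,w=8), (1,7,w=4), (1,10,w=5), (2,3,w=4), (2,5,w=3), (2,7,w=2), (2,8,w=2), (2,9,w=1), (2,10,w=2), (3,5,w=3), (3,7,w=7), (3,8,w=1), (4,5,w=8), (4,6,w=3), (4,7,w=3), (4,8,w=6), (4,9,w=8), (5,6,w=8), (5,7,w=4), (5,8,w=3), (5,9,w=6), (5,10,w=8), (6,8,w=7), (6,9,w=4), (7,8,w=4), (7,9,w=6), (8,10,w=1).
18 (MST edges: (1,5,w=2), (2,5,w=3), (2,7,w=2), (2,8,w=2), (2,9,w=1), (3,8,w=1), (4,6,w=3), (4,7,w=3), (8,10,w=1); sum of weights 2 + 3 + 2 + 2 + 1 + 1 + 3 + 3 + 1 = 18)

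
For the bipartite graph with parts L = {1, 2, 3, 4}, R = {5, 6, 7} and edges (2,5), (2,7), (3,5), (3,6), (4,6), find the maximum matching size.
3 (matching: (2,7), (3,5), (4,6); upper bound min(|L|,|R|) = min(4,3) = 3)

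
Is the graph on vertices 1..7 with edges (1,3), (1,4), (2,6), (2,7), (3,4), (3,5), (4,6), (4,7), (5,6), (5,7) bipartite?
No (odd cycle of length 3: 4 -> 1 -> 3 -> 4)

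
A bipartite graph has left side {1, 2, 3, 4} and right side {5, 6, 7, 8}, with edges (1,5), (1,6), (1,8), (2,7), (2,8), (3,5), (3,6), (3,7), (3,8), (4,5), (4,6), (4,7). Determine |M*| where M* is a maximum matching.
4 (matching: (1,8), (2,7), (3,6), (4,5); upper bound min(|L|,|R|) = min(4,4) = 4)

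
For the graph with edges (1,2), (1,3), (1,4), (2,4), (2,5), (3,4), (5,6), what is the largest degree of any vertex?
3 (attained at vertices 1, 2, 4)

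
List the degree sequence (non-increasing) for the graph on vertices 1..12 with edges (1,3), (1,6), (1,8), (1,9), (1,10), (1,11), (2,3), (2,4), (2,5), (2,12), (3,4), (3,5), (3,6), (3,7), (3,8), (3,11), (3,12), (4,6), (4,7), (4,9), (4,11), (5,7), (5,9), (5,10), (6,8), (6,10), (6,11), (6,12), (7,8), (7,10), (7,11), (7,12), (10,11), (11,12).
[9, 7, 7, 7, 6, 6, 5, 5, 5, 4, 4, 3] (degrees: deg(1)=6, deg(2)=4, deg(3)=9, deg(4)=6, deg(5)=5, deg(6)=7, deg(7)=7, deg(8)=4, deg(9)=3, deg(10)=5, deg(11)=7, deg(12)=5)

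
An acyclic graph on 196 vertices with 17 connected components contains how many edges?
179 (Each of the 17 component trees on V_i vertices has V_i - 1 edges; summing gives V - C = 196 - 17 = 179)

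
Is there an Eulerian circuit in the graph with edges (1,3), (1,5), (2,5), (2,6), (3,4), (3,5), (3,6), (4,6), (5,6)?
Yes (the graph is connected and all 6 vertices have even degree)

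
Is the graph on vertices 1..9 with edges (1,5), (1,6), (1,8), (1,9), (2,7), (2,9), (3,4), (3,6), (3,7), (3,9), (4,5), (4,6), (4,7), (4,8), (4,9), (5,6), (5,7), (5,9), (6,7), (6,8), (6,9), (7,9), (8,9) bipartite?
No (odd cycle of length 3: 9 -> 1 -> 6 -> 9)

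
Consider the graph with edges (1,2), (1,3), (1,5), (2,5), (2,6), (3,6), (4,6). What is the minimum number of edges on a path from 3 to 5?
2 (path: 3 -> 1 -> 5, 2 edges)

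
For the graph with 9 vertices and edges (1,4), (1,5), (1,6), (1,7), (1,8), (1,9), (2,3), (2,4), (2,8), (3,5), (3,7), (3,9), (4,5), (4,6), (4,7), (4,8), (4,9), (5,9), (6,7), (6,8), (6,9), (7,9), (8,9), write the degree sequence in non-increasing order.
[7, 7, 6, 5, 5, 5, 4, 4, 3] (degrees: deg(1)=6, deg(2)=3, deg(3)=4, deg(4)=7, deg(5)=4, deg(6)=5, deg(7)=5, deg(8)=5, deg(9)=7)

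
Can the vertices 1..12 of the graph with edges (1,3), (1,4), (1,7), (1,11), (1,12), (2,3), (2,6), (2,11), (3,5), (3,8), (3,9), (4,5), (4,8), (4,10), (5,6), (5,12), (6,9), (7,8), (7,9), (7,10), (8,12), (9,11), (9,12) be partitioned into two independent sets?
Yes. Partition: {1, 2, 5, 8, 9, 10}, {3, 4, 6, 7, 11, 12}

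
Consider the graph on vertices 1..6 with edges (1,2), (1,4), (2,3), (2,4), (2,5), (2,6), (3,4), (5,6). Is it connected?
Yes (BFS from 1 visits [1, 2, 4, 3, 5, 6] — all 6 vertices reached)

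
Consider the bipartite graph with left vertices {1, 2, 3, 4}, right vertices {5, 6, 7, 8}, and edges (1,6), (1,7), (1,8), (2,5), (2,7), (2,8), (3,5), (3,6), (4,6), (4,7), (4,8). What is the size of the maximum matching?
4 (matching: (1,8), (2,7), (3,5), (4,6); upper bound min(|L|,|R|) = min(4,4) = 4)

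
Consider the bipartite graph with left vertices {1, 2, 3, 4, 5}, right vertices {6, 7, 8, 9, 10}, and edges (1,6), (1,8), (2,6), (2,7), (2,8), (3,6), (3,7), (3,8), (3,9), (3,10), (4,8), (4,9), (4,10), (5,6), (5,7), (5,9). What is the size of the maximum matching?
5 (matching: (1,8), (2,7), (3,10), (4,9), (5,6); upper bound min(|L|,|R|) = min(5,5) = 5)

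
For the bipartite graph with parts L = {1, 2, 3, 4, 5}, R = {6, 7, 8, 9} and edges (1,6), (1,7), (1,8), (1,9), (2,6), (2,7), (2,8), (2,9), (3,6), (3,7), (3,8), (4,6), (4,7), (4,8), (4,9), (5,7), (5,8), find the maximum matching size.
4 (matching: (1,9), (2,8), (3,7), (4,6); upper bound min(|L|,|R|) = min(5,4) = 4)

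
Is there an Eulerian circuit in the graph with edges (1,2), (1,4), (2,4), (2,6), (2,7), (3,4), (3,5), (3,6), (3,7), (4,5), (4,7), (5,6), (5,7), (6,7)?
No (2 vertices have odd degree: {4, 7}; Eulerian circuit requires 0)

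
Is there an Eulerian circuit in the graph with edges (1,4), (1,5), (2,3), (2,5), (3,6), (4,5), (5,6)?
Yes (the graph is connected and all 6 vertices have even degree)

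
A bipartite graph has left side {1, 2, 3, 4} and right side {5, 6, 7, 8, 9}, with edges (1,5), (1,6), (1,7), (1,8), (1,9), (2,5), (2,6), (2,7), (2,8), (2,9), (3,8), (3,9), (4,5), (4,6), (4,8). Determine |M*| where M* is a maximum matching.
4 (matching: (1,9), (2,7), (3,8), (4,6); upper bound min(|L|,|R|) = min(4,5) = 4)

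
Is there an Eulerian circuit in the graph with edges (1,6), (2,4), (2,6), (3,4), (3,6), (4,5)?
No (4 vertices have odd degree: {1, 4, 5, 6}; Eulerian circuit requires 0)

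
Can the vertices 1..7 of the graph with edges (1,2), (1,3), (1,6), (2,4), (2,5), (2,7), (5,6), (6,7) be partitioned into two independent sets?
Yes. Partition: {1, 4, 5, 7}, {2, 3, 6}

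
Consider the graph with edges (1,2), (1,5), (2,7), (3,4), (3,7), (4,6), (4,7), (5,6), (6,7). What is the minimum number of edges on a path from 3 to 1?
3 (path: 3 -> 7 -> 2 -> 1, 3 edges)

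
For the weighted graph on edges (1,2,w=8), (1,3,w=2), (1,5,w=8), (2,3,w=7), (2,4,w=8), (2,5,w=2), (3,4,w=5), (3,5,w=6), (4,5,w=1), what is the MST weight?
10 (MST edges: (1,3,w=2), (2,5,w=2), (3,4,w=5), (4,5,w=1); sum of weights 2 + 2 + 5 + 1 = 10)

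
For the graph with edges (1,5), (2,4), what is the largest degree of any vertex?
1 (attained at vertices 1, 2, 4, 5)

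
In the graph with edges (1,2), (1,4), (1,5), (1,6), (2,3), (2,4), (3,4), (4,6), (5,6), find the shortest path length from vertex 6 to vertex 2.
2 (path: 6 -> 4 -> 2, 2 edges)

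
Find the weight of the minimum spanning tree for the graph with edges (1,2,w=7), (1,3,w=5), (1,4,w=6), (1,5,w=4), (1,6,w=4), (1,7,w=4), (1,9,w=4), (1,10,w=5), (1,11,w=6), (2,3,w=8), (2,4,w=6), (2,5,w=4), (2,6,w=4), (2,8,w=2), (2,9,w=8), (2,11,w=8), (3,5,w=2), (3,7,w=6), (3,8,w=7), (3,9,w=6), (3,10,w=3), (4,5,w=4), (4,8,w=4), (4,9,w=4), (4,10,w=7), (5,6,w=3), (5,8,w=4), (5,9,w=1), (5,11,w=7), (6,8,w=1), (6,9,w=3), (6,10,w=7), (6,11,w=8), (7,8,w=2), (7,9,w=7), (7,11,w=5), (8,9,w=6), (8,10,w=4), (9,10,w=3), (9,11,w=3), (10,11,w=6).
25 (MST edges: (1,7,w=4), (2,8,w=2), (3,5,w=2), (3,10,w=3), (4,9,w=4), (5,6,w=3), (5,9,w=1), (6,8,w=1), (7,8,w=2), (9,11,w=3); sum of weights 4 + 2 + 2 + 3 + 4 + 3 + 1 + 1 + 2 + 3 = 25)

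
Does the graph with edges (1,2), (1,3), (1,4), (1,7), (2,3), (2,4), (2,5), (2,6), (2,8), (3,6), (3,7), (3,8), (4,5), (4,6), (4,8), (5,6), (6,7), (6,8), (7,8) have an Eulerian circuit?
No (4 vertices have odd degree: {3, 4, 5, 8}; Eulerian circuit requires 0)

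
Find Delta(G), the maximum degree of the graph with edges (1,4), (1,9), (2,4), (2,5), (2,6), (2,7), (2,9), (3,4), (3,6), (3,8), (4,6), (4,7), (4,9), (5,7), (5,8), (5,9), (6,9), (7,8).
6 (attained at vertex 4)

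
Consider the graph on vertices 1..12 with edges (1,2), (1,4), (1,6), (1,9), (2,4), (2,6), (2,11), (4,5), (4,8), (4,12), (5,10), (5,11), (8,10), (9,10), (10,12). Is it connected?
No, it has 3 components: {1, 2, 4, 5, 6, 8, 9, 10, 11, 12}, {3}, {7}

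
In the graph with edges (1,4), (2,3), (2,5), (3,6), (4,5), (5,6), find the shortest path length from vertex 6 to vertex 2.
2 (path: 6 -> 5 -> 2, 2 edges)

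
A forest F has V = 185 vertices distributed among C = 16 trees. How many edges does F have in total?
169 (Each of the 16 component trees on V_i vertices has V_i - 1 edges; summing gives V - C = 185 - 16 = 169)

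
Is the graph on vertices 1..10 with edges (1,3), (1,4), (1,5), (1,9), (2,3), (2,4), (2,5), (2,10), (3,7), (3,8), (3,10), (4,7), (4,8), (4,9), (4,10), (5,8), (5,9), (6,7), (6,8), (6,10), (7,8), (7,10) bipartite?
No (odd cycle of length 3: 4 -> 1 -> 9 -> 4)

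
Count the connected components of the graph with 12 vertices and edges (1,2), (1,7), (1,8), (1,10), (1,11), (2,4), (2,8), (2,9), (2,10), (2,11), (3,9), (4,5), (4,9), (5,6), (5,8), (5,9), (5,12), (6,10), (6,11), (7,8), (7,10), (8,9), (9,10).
1 (components: {1, 2, 3, 4, 5, 6, 7, 8, 9, 10, 11, 12})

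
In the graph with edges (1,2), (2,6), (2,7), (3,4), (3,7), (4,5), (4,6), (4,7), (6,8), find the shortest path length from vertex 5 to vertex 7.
2 (path: 5 -> 4 -> 7, 2 edges)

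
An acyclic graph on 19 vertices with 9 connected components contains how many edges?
10 (Each of the 9 component trees on V_i vertices has V_i - 1 edges; summing gives V - C = 19 - 9 = 10)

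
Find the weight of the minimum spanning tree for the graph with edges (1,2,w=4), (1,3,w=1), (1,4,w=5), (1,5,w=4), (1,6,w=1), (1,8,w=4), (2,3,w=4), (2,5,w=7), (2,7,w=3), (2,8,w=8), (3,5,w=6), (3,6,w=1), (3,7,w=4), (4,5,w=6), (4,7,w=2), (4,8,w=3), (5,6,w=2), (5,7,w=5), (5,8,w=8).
16 (MST edges: (1,2,w=4), (1,3,w=1), (1,6,w=1), (2,7,w=3), (4,7,w=2), (4,8,w=3), (5,6,w=2); sum of weights 4 + 1 + 1 + 3 + 2 + 3 + 2 = 16)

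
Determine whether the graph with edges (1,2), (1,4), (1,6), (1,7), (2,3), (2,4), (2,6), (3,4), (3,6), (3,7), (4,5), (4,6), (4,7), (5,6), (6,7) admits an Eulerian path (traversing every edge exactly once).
Yes — and in fact it has an Eulerian circuit (the graph is connected and all 7 vertices have even degree)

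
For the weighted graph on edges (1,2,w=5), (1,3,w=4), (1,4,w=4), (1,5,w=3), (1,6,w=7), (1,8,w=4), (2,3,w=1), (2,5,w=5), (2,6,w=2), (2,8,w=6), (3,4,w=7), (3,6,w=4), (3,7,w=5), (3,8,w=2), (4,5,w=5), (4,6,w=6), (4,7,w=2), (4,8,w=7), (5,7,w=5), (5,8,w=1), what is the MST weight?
15 (MST edges: (1,4,w=4), (1,5,w=3), (2,3,w=1), (2,6,w=2), (3,8,w=2), (4,7,w=2), (5,8,w=1); sum of weights 4 + 3 + 1 + 2 + 2 + 2 + 1 = 15)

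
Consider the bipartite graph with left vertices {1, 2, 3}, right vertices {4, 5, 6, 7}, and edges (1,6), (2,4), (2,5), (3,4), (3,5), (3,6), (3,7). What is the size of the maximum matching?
3 (matching: (1,6), (2,5), (3,7); upper bound min(|L|,|R|) = min(3,4) = 3)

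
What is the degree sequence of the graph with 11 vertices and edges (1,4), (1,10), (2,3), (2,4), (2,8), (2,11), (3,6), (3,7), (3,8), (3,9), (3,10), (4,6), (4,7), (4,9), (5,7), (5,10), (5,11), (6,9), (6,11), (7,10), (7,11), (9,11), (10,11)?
[6, 6, 5, 5, 5, 4, 4, 4, 3, 2, 2] (degrees: deg(1)=2, deg(2)=4, deg(3)=6, deg(4)=5, deg(5)=3, deg(6)=4, deg(7)=5, deg(8)=2, deg(9)=4, deg(10)=5, deg(11)=6)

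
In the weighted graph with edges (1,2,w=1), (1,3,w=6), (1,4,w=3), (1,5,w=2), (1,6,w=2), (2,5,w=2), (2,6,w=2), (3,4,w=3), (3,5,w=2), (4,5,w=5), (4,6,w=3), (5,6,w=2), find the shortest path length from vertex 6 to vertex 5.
2 (path: 6 -> 5; weights 2 = 2)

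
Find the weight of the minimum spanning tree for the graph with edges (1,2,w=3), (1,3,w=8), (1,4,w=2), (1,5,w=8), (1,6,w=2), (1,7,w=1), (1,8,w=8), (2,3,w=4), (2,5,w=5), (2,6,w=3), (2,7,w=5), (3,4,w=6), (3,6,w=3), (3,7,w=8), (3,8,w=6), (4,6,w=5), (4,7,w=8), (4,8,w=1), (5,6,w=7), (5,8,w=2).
14 (MST edges: (1,2,w=3), (1,4,w=2), (1,6,w=2), (1,7,w=1), (3,6,w=3), (4,8,w=1), (5,8,w=2); sum of weights 3 + 2 + 2 + 1 + 3 + 1 + 2 = 14)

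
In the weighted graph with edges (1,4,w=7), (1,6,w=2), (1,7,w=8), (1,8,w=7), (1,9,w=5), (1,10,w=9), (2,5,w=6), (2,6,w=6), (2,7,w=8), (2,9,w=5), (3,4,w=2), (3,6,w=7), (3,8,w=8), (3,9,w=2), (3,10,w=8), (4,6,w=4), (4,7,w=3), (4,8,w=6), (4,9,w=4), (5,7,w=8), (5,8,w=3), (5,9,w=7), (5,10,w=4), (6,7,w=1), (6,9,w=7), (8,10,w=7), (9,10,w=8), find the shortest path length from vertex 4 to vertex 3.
2 (path: 4 -> 3; weights 2 = 2)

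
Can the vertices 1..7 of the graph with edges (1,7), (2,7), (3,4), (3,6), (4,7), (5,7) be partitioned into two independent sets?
Yes. Partition: {1, 2, 4, 5, 6}, {3, 7}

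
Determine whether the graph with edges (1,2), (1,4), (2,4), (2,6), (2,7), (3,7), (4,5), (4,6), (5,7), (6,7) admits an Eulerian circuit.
No (2 vertices have odd degree: {3, 6}; Eulerian circuit requires 0)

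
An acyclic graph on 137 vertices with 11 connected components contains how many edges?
126 (Each of the 11 component trees on V_i vertices has V_i - 1 edges; summing gives V - C = 137 - 11 = 126)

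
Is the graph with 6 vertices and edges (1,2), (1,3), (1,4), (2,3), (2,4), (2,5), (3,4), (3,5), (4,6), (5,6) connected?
Yes (BFS from 1 visits [1, 2, 3, 4, 5, 6] — all 6 vertices reached)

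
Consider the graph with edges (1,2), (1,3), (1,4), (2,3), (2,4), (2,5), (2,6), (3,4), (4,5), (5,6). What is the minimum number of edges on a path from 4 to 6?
2 (path: 4 -> 5 -> 6, 2 edges)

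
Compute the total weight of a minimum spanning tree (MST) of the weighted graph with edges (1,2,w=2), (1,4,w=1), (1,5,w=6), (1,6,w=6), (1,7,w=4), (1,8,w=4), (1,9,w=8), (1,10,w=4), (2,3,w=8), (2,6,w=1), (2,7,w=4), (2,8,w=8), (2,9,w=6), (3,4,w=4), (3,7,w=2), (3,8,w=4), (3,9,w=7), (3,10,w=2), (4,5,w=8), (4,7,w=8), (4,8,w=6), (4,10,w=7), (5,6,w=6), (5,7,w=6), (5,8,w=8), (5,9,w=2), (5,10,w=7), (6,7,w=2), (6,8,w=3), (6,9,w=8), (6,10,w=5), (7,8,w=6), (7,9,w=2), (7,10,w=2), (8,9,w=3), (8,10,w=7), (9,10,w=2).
17 (MST edges: (1,2,w=2), (1,4,w=1), (2,6,w=1), (3,7,w=2), (3,10,w=2), (5,9,w=2), (6,7,w=2), (6,8,w=3), (7,9,w=2); sum of weights 2 + 1 + 1 + 2 + 2 + 2 + 2 + 3 + 2 = 17)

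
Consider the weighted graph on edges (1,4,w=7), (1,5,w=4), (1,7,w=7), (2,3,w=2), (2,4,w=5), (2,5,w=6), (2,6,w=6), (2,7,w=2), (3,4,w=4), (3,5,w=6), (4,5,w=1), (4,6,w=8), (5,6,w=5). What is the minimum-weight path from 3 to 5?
5 (path: 3 -> 4 -> 5; weights 4 + 1 = 5)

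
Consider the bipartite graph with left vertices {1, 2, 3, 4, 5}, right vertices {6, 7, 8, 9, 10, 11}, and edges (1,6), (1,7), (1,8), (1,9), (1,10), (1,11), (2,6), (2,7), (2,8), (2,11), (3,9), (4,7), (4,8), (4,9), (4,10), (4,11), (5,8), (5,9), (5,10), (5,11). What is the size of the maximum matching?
5 (matching: (1,11), (2,8), (3,9), (4,7), (5,10); upper bound min(|L|,|R|) = min(5,6) = 5)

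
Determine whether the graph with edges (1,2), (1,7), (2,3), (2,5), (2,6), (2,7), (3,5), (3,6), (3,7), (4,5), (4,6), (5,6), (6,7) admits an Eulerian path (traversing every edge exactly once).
Yes (the graph is connected and exactly 2 vertices have odd degree: {2, 6}; any Eulerian path must start and end at those)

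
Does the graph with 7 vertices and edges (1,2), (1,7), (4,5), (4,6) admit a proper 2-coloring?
Yes. Partition: {1, 3, 4}, {2, 5, 6, 7}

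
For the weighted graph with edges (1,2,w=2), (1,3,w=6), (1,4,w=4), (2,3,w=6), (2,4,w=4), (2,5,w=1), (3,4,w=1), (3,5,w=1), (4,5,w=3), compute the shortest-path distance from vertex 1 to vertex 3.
4 (path: 1 -> 2 -> 5 -> 3; weights 2 + 1 + 1 = 4)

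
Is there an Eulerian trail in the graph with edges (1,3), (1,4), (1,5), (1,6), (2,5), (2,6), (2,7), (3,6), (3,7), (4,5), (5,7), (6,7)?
Yes (the graph is connected and exactly 2 vertices have odd degree: {2, 3}; any Eulerian path must start and end at those)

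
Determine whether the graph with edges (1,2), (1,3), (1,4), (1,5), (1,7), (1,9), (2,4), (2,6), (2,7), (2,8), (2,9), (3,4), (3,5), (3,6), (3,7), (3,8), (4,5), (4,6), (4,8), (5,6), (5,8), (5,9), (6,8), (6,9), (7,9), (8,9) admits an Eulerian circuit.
Yes (the graph is connected and all 9 vertices have even degree)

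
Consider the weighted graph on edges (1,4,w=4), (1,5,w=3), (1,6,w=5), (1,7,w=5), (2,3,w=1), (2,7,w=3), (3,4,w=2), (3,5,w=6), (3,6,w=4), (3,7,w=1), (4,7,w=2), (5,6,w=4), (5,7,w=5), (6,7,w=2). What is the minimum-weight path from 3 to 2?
1 (path: 3 -> 2; weights 1 = 1)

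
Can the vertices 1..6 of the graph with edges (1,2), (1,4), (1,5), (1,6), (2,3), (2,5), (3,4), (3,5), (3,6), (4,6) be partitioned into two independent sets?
No (odd cycle of length 3: 5 -> 1 -> 2 -> 5)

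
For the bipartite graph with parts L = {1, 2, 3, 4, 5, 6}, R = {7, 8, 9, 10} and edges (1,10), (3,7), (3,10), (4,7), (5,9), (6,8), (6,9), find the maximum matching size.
4 (matching: (1,10), (3,7), (5,9), (6,8); upper bound min(|L|,|R|) = min(6,4) = 4)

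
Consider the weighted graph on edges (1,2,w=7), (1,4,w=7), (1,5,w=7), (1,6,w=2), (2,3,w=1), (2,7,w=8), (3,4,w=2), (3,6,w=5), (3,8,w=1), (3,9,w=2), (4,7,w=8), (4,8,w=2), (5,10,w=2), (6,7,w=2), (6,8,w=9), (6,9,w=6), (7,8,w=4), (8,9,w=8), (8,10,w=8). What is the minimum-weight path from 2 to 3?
1 (path: 2 -> 3; weights 1 = 1)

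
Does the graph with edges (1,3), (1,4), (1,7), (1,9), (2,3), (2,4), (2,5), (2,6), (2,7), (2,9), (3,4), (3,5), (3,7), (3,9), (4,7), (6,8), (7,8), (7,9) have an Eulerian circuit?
Yes (the graph is connected and all 9 vertices have even degree)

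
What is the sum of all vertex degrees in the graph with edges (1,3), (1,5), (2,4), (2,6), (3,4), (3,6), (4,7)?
14 (handshake: sum of degrees = 2|E| = 2 x 7 = 14)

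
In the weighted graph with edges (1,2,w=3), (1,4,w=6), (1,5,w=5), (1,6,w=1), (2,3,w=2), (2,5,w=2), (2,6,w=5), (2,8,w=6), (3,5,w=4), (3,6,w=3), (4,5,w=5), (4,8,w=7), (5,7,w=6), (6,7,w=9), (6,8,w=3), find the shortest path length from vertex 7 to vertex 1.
10 (path: 7 -> 6 -> 1; weights 9 + 1 = 10)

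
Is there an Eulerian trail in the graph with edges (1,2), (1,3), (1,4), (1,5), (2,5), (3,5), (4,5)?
Yes — and in fact it has an Eulerian circuit (the graph is connected and all 5 vertices have even degree)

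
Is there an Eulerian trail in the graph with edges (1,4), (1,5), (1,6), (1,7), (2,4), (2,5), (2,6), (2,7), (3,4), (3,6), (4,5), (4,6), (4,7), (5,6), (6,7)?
Yes — and in fact it has an Eulerian circuit (the graph is connected and all 7 vertices have even degree)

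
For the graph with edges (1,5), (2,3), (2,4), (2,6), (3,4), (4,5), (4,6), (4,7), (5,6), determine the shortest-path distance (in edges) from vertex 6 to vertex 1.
2 (path: 6 -> 5 -> 1, 2 edges)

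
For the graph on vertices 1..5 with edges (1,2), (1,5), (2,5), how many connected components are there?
3 (components: {1, 2, 5}, {3}, {4})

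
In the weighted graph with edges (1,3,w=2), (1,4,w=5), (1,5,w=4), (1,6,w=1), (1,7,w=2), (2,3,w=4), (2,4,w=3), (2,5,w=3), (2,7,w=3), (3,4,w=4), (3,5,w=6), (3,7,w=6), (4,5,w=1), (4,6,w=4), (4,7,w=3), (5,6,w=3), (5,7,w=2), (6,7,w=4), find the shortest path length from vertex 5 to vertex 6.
3 (path: 5 -> 6; weights 3 = 3)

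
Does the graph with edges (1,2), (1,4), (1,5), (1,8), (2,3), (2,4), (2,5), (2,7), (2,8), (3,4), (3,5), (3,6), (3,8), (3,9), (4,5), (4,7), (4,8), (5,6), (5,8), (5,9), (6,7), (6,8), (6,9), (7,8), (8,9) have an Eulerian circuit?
No (2 vertices have odd degree: {5, 6}; Eulerian circuit requires 0)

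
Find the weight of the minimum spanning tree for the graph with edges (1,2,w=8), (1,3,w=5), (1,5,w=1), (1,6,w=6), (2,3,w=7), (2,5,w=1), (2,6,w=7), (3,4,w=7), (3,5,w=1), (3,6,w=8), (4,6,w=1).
10 (MST edges: (1,5,w=1), (1,6,w=6), (2,5,w=1), (3,5,w=1), (4,6,w=1); sum of weights 1 + 6 + 1 + 1 + 1 = 10)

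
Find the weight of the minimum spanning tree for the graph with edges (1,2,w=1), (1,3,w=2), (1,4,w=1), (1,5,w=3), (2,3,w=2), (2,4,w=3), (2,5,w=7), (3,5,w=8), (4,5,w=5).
7 (MST edges: (1,2,w=1), (1,3,w=2), (1,4,w=1), (1,5,w=3); sum of weights 1 + 2 + 1 + 3 = 7)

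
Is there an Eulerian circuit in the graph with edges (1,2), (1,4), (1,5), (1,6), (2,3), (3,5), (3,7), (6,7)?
No (2 vertices have odd degree: {3, 4}; Eulerian circuit requires 0)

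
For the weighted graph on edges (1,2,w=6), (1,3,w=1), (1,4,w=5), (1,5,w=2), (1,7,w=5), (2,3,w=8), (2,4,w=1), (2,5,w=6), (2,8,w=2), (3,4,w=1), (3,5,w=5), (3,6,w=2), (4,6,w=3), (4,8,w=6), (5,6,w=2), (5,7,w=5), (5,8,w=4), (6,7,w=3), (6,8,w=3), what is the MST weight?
12 (MST edges: (1,3,w=1), (1,5,w=2), (2,4,w=1), (2,8,w=2), (3,4,w=1), (3,6,w=2), (6,7,w=3); sum of weights 1 + 2 + 1 + 2 + 1 + 2 + 3 = 12)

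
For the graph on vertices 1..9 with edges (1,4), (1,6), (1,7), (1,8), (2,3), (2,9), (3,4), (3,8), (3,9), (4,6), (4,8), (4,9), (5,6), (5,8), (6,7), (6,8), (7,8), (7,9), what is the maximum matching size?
4 (matching: (1,6), (3,4), (5,8), (7,9); upper bound floor(n/2) = floor(9/2) = 4)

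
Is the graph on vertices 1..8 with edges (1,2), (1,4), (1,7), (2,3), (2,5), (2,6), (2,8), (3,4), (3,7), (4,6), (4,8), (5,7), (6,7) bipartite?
Yes. Partition: {1, 3, 5, 6, 8}, {2, 4, 7}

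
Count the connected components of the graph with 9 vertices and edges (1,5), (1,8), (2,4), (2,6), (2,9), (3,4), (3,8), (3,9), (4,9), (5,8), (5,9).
2 (components: {1, 2, 3, 4, 5, 6, 8, 9}, {7})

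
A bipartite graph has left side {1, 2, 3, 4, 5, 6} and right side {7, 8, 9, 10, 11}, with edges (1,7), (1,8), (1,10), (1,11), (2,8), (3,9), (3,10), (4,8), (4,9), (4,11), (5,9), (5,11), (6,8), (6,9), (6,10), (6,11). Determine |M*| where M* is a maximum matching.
5 (matching: (1,7), (2,8), (3,10), (4,9), (5,11); upper bound min(|L|,|R|) = min(6,5) = 5)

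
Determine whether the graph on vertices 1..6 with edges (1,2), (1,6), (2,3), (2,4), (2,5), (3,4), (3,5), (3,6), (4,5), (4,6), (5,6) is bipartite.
No (odd cycle of length 3: 3 -> 6 -> 4 -> 3)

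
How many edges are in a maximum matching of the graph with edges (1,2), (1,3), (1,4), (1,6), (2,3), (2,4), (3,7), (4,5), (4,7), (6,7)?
3 (matching: (1,6), (3,7), (4,5); upper bound floor(n/2) = floor(7/2) = 3)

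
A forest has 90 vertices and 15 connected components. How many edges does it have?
75 (Each of the 15 component trees on V_i vertices has V_i - 1 edges; summing gives V - C = 90 - 15 = 75)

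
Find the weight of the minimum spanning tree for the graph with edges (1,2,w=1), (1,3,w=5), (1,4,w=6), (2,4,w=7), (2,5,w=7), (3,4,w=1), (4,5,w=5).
12 (MST edges: (1,2,w=1), (1,3,w=5), (3,4,w=1), (4,5,w=5); sum of weights 1 + 5 + 1 + 5 = 12)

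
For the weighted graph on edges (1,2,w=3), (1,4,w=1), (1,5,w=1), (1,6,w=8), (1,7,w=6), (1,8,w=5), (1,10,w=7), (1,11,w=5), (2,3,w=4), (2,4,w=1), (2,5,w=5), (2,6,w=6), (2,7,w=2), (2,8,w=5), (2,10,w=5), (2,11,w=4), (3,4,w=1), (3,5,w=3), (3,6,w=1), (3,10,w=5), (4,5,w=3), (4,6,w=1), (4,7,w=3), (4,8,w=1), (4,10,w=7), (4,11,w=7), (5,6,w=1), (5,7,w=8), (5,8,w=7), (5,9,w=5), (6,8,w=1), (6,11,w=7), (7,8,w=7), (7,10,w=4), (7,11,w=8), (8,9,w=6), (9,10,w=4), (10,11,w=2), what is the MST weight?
18 (MST edges: (1,4,w=1), (1,5,w=1), (2,4,w=1), (2,7,w=2), (2,11,w=4), (3,4,w=1), (3,6,w=1), (4,8,w=1), (9,10,w=4), (10,11,w=2); sum of weights 1 + 1 + 1 + 2 + 4 + 1 + 1 + 1 + 4 + 2 = 18)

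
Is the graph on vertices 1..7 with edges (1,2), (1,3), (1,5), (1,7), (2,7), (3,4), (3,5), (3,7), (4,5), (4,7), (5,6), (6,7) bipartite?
No (odd cycle of length 3: 7 -> 1 -> 3 -> 7)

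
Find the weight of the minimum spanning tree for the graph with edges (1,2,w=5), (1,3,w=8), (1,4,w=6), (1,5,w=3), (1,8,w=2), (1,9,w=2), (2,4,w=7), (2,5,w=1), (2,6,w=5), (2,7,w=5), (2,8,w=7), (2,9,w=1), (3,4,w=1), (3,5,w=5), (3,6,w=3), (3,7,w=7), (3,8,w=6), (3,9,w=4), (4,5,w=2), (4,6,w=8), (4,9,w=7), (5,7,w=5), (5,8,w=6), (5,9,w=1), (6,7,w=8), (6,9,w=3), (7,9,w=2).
14 (MST edges: (1,8,w=2), (1,9,w=2), (2,5,w=1), (2,9,w=1), (3,4,w=1), (3,6,w=3), (4,5,w=2), (7,9,w=2); sum of weights 2 + 2 + 1 + 1 + 1 + 3 + 2 + 2 = 14)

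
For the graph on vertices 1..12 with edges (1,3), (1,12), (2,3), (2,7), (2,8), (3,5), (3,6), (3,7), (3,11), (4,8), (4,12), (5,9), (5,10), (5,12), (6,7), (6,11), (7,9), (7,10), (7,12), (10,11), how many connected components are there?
1 (components: {1, 2, 3, 4, 5, 6, 7, 8, 9, 10, 11, 12})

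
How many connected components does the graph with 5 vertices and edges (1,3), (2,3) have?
3 (components: {1, 2, 3}, {4}, {5})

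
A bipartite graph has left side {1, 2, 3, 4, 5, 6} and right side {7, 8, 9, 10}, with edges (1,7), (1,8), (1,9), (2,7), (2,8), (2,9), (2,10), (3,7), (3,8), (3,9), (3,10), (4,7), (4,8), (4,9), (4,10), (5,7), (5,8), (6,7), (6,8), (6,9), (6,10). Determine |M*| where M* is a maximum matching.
4 (matching: (1,9), (2,10), (3,8), (4,7); upper bound min(|L|,|R|) = min(6,4) = 4)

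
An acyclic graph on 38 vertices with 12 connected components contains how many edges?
26 (Each of the 12 component trees on V_i vertices has V_i - 1 edges; summing gives V - C = 38 - 12 = 26)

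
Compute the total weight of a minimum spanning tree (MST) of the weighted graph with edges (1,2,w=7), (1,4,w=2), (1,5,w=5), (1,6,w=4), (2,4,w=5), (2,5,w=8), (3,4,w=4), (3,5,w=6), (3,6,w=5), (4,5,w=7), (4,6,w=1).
17 (MST edges: (1,4,w=2), (1,5,w=5), (2,4,w=5), (3,4,w=4), (4,6,w=1); sum of weights 2 + 5 + 5 + 4 + 1 = 17)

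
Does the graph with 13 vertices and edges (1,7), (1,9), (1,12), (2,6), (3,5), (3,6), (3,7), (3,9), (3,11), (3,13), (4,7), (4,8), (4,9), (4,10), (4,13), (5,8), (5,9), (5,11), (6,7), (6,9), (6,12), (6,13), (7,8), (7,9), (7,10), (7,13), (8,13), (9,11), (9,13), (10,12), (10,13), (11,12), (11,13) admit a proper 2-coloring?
No (odd cycle of length 3: 9 -> 1 -> 7 -> 9)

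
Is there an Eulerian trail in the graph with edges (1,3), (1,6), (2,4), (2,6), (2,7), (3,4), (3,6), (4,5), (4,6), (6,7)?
No (4 vertices have odd degree: {2, 3, 5, 6}; Eulerian path requires 0 or 2)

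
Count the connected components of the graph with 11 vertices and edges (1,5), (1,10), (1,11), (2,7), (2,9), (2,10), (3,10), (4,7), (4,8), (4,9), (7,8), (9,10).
2 (components: {1, 2, 3, 4, 5, 7, 8, 9, 10, 11}, {6})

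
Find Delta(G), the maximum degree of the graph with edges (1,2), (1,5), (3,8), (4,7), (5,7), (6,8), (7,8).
3 (attained at vertices 7, 8)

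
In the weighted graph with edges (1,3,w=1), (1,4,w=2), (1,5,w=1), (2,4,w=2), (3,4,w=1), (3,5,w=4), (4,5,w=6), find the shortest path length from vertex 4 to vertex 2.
2 (path: 4 -> 2; weights 2 = 2)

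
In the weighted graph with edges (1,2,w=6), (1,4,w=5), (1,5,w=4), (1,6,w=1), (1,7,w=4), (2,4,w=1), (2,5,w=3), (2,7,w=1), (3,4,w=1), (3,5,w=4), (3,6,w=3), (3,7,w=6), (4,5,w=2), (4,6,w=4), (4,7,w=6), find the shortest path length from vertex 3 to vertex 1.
4 (path: 3 -> 6 -> 1; weights 3 + 1 = 4)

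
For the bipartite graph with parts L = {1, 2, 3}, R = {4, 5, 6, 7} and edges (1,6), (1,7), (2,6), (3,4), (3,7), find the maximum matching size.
3 (matching: (1,7), (2,6), (3,4); upper bound min(|L|,|R|) = min(3,4) = 3)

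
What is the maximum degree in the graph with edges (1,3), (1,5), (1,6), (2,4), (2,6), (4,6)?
3 (attained at vertices 1, 6)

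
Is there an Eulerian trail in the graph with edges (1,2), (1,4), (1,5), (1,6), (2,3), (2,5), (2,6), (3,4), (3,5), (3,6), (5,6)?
Yes — and in fact it has an Eulerian circuit (the graph is connected and all 6 vertices have even degree)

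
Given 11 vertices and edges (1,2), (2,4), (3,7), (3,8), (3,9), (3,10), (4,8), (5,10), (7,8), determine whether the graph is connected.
No, it has 3 components: {1, 2, 3, 4, 5, 7, 8, 9, 10}, {6}, {11}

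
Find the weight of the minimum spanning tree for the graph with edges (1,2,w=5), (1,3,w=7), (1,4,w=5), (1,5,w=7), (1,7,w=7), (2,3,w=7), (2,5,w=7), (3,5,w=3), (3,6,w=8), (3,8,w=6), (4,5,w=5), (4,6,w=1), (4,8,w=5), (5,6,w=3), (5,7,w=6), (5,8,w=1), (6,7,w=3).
21 (MST edges: (1,2,w=5), (1,4,w=5), (3,5,w=3), (4,6,w=1), (5,6,w=3), (5,8,w=1), (6,7,w=3); sum of weights 5 + 5 + 3 + 1 + 3 + 1 + 3 = 21)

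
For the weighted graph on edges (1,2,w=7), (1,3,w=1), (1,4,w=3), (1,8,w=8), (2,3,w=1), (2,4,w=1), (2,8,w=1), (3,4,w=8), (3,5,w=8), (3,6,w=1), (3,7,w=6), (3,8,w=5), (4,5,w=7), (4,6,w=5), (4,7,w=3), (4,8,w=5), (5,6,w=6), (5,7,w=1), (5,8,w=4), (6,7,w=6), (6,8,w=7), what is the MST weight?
9 (MST edges: (1,3,w=1), (2,3,w=1), (2,4,w=1), (2,8,w=1), (3,6,w=1), (4,7,w=3), (5,7,w=1); sum of weights 1 + 1 + 1 + 1 + 1 + 3 + 1 = 9)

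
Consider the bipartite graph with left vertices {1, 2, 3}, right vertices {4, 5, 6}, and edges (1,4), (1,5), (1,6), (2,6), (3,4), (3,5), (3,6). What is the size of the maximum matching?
3 (matching: (1,4), (2,6), (3,5); upper bound min(|L|,|R|) = min(3,3) = 3)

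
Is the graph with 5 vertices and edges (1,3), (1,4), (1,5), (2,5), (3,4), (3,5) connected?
Yes (BFS from 1 visits [1, 3, 4, 5, 2] — all 5 vertices reached)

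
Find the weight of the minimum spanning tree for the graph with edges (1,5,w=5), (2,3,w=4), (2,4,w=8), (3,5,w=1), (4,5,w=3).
13 (MST edges: (1,5,w=5), (2,3,w=4), (3,5,w=1), (4,5,w=3); sum of weights 5 + 4 + 1 + 3 = 13)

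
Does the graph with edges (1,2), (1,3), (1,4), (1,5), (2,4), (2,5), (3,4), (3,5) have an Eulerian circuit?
No (4 vertices have odd degree: {2, 3, 4, 5}; Eulerian circuit requires 0)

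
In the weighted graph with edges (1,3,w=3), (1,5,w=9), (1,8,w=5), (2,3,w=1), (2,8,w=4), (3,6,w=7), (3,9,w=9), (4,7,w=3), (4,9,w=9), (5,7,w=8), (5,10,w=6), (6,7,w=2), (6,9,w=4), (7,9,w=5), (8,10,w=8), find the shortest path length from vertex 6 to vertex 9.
4 (path: 6 -> 9; weights 4 = 4)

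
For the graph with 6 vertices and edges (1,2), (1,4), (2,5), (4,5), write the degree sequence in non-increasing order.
[2, 2, 2, 2, 0, 0] (degrees: deg(1)=2, deg(2)=2, deg(3)=0, deg(4)=2, deg(5)=2, deg(6)=0)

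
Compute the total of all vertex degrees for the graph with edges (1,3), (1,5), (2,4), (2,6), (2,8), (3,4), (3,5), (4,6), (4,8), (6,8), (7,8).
22 (handshake: sum of degrees = 2|E| = 2 x 11 = 22)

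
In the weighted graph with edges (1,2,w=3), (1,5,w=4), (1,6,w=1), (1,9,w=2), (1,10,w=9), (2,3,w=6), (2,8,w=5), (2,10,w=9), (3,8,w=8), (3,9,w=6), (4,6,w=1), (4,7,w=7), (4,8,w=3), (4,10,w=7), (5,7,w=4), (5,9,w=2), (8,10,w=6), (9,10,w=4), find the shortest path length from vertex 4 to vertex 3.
10 (path: 4 -> 6 -> 1 -> 9 -> 3; weights 1 + 1 + 2 + 6 = 10)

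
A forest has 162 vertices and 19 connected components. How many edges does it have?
143 (Each of the 19 component trees on V_i vertices has V_i - 1 edges; summing gives V - C = 162 - 19 = 143)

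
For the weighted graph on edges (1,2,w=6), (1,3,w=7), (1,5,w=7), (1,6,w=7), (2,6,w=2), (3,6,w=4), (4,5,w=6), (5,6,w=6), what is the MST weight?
24 (MST edges: (1,2,w=6), (2,6,w=2), (3,6,w=4), (4,5,w=6), (5,6,w=6); sum of weights 6 + 2 + 4 + 6 + 6 = 24)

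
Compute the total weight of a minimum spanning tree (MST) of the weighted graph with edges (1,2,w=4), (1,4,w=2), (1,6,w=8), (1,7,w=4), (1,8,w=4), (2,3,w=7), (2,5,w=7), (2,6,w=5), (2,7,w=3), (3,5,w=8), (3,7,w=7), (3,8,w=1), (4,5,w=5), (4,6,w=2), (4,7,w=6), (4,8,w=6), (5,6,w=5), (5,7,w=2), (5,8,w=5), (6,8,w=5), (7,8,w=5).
18 (MST edges: (1,2,w=4), (1,4,w=2), (1,8,w=4), (2,7,w=3), (3,8,w=1), (4,6,w=2), (5,7,w=2); sum of weights 4 + 2 + 4 + 3 + 1 + 2 + 2 = 18)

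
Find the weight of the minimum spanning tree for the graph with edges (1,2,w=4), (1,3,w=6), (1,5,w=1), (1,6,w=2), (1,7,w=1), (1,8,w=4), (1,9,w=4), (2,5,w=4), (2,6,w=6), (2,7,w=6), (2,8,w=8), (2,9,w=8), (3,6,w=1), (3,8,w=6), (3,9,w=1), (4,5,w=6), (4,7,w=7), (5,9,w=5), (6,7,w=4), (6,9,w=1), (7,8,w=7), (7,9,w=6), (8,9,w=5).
20 (MST edges: (1,2,w=4), (1,5,w=1), (1,6,w=2), (1,7,w=1), (1,8,w=4), (3,6,w=1), (3,9,w=1), (4,5,w=6); sum of weights 4 + 1 + 2 + 1 + 4 + 1 + 1 + 6 = 20)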